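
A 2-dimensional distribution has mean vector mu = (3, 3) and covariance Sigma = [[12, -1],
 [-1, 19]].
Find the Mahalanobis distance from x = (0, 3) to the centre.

Step 1 — centre the observation: (x - mu) = (-3, 0).

Step 2 — invert Sigma. det(Sigma) = 12·19 - (-1)² = 227.
  Sigma^{-1} = (1/det) · [[d, -b], [-b, a]] = [[0.0837, 0.0044],
 [0.0044, 0.0529]].

Step 3 — form the quadratic (x - mu)^T · Sigma^{-1} · (x - mu):
  Sigma^{-1} · (x - mu) = (-0.2511, -0.0132).
  (x - mu)^T · [Sigma^{-1} · (x - mu)] = (-3)·(-0.2511) + (0)·(-0.0132) = 0.7533.

Step 4 — take square root: d = √(0.7533) ≈ 0.8679.

d(x, mu) = √(0.7533) ≈ 0.8679


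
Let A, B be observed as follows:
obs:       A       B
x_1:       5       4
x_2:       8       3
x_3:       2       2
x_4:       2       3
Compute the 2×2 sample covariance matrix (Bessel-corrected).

Step 1 — column means:
  mean(A) = (5 + 8 + 2 + 2) / 4 = 17/4 = 4.25
  mean(B) = (4 + 3 + 2 + 3) / 4 = 12/4 = 3

Step 2 — sample covariance S[i,j] = (1/(n-1)) · Σ_k (x_{k,i} - mean_i) · (x_{k,j} - mean_j), with n-1 = 3.
  S[A,A] = ((0.75)·(0.75) + (3.75)·(3.75) + (-2.25)·(-2.25) + (-2.25)·(-2.25)) / 3 = 24.75/3 = 8.25
  S[A,B] = ((0.75)·(1) + (3.75)·(0) + (-2.25)·(-1) + (-2.25)·(0)) / 3 = 3/3 = 1
  S[B,B] = ((1)·(1) + (0)·(0) + (-1)·(-1) + (0)·(0)) / 3 = 2/3 = 0.6667

S is symmetric (S[j,i] = S[i,j]). Assembling:

S = [[8.25, 1],
 [1, 0.6667]]


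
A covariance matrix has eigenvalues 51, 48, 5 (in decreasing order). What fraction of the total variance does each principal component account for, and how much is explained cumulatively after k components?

Step 1 — total variance = trace(Sigma) = Σ λ_i = 51 + 48 + 5 = 104.

Step 2 — fraction explained by component i = λ_i / Σ λ:
  PC1: 51/104 = 0.4904
  PC2: 48/104 = 0.4615
  PC3: 5/104 = 0.0481

Step 3 — cumulative fraction after k components = (λ_1 + ... + λ_k) / Σ λ:
  k = 1: 51/104 = 0.4904
  k = 2: (51 + 48)/104 = 99/104 = 0.9519
  k = 3: (51 + 48 + 5)/104 = 104/104 = 1

Summary (fraction, with percent):

explained: PC1 0.4904 (49.04%), PC2 0.4615 (46.15%), PC3 0.0481 (4.81%);  cumulative: 0.4904, 0.9519, 1


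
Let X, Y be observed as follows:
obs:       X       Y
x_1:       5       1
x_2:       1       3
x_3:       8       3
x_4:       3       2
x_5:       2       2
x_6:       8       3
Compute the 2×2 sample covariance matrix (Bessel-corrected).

Step 1 — column means:
  mean(X) = (5 + 1 + 8 + 3 + 2 + 8) / 6 = 27/6 = 4.5
  mean(Y) = (1 + 3 + 3 + 2 + 2 + 3) / 6 = 14/6 = 2.3333

Step 2 — sample covariance S[i,j] = (1/(n-1)) · Σ_k (x_{k,i} - mean_i) · (x_{k,j} - mean_j), with n-1 = 5.
  S[X,X] = ((0.5)·(0.5) + (-3.5)·(-3.5) + (3.5)·(3.5) + (-1.5)·(-1.5) + (-2.5)·(-2.5) + (3.5)·(3.5)) / 5 = 45.5/5 = 9.1
  S[X,Y] = ((0.5)·(-1.3333) + (-3.5)·(0.6667) + (3.5)·(0.6667) + (-1.5)·(-0.3333) + (-2.5)·(-0.3333) + (3.5)·(0.6667)) / 5 = 3/5 = 0.6
  S[Y,Y] = ((-1.3333)·(-1.3333) + (0.6667)·(0.6667) + (0.6667)·(0.6667) + (-0.3333)·(-0.3333) + (-0.3333)·(-0.3333) + (0.6667)·(0.6667)) / 5 = 3.3333/5 = 0.6667

S is symmetric (S[j,i] = S[i,j]). Assembling:

S = [[9.1, 0.6],
 [0.6, 0.6667]]


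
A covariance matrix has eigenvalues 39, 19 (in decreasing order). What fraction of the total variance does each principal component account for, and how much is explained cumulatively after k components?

Step 1 — total variance = trace(Sigma) = Σ λ_i = 39 + 19 = 58.

Step 2 — fraction explained by component i = λ_i / Σ λ:
  PC1: 39/58 = 0.6724
  PC2: 19/58 = 0.3276

Step 3 — cumulative fraction after k components = (λ_1 + ... + λ_k) / Σ λ:
  k = 1: 39/58 = 0.6724
  k = 2: (39 + 19)/58 = 58/58 = 1

Summary (fraction, with percent):

explained: PC1 0.6724 (67.24%), PC2 0.3276 (32.76%);  cumulative: 0.6724, 1


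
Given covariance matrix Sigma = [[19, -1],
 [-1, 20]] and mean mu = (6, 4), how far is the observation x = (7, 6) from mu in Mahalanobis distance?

Step 1 — centre the observation: (x - mu) = (1, 2).

Step 2 — invert Sigma. det(Sigma) = 19·20 - (-1)² = 379.
  Sigma^{-1} = (1/det) · [[d, -b], [-b, a]] = [[0.0528, 0.0026],
 [0.0026, 0.0501]].

Step 3 — form the quadratic (x - mu)^T · Sigma^{-1} · (x - mu):
  Sigma^{-1} · (x - mu) = (0.058, 0.1029).
  (x - mu)^T · [Sigma^{-1} · (x - mu)] = (1)·(0.058) + (2)·(0.1029) = 0.2639.

Step 4 — take square root: d = √(0.2639) ≈ 0.5137.

d(x, mu) = √(0.2639) ≈ 0.5137


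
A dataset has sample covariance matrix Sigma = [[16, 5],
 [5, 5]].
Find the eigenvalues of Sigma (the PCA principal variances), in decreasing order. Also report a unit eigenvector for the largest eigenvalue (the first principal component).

Step 1 — characteristic polynomial of 2×2 Sigma:
  det(Sigma - λI) = λ² - trace · λ + det = 0.
  trace = 16 + 5 = 21, det = 16·5 - (5)² = 55.
Step 2 — discriminant:
  Δ = trace² - 4·det = 441 - 220 = 221.
Step 3 — eigenvalues:
  λ = (trace ± √Δ)/2 = (21 ± 14.8661)/2,
  λ_1 = 17.933,  λ_2 = 3.067.

Step 4 — unit eigenvector for λ_1: solve (Sigma - λ_1 I)v = 0. First row:
  (16 - 17.933)·v_x + (5)·v_y = 0, i.e. (-1.933)·v_x + (5)·v_y = 0,
  so v ∝ (b, λ_1 - a) = (5, 1.933) = u.
  ||u|| = √((5)² + (1.933)²) = √(28.7366) ≈ 5.3607,
  v_1 = u/||u|| ≈ (0.9327, 0.3606) (||v_1|| = 1).

λ_1 = 17.933,  λ_2 = 3.067;  v_1 ≈ (0.9327, 0.3606)


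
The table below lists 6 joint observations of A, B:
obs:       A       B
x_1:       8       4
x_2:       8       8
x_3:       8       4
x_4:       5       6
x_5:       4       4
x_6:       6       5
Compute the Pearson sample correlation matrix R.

Step 1 — column means:
  mean(A) = (8 + 8 + 8 + 5 + 4 + 6) / 6 = 39/6 = 6.5
  mean(B) = (4 + 8 + 4 + 6 + 4 + 5) / 6 = 31/6 = 5.1667

Step 2 — sample variances and covariances s[i,j] = (1/(n-1)) · Σ_k (x_{k,i} - mean_i) · (x_{k,j} - mean_j), with n-1 = 5:
  s[A,A] = ((1.5)·(1.5) + (1.5)·(1.5) + (1.5)·(1.5) + (-1.5)·(-1.5) + (-2.5)·(-2.5) + (-0.5)·(-0.5)) / 5 = 15.5/5 = 3.1
  s[A,B] = ((1.5)·(-1.1667) + (1.5)·(2.8333) + (1.5)·(-1.1667) + (-1.5)·(0.8333) + (-2.5)·(-1.1667) + (-0.5)·(-0.1667)) / 5 = 2.5/5 = 0.5
  s[B,B] = ((-1.1667)·(-1.1667) + (2.8333)·(2.8333) + (-1.1667)·(-1.1667) + (0.8333)·(0.8333) + (-1.1667)·(-1.1667) + (-0.1667)·(-0.1667)) / 5 = 12.8333/5 = 2.5667
  Sample standard deviations s_i = √(s[i,i]):
  s(A) = √(3.1) = 1.7607
  s(B) = √(2.5667) = 1.6021

Step 3 — r_{ij} = s_{ij} / (s_i · s_j):
  r[A,A] = 1 (diagonal).
  r[A,B] = 0.5 / (1.7607 · 1.6021) = 0.5 / 2.8208 = 0.1773
  r[B,B] = 1 (diagonal).

R is symmetric with unit diagonal. Assembling:

R = [[1, 0.1773],
 [0.1773, 1]]


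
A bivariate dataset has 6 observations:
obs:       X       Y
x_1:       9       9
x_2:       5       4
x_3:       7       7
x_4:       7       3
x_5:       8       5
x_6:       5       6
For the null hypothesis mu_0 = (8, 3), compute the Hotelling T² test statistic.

Step 1 — sample mean vector:
  mean(X) = (9 + 5 + 7 + 7 + 8 + 5) / 6 = 41/6 = 6.8333
  mean(Y) = (9 + 4 + 7 + 3 + 5 + 6) / 6 = 34/6 = 5.6667
  x̄ = (6.8333, 5.6667),  deviation x̄ - mu_0 = (6.8333, 5.6667) - (8, 3) = (-1.1667, 2.6667).

Step 2 — sample covariance matrix, S[i,j] = (1/(n-1)) · Σ_k (x_{k,i} - mean_i) · (x_{k,j} - mean_j), divisor n-1 = 5:
  S[X,X] = ((2.1667)·(2.1667) + (-1.8333)·(-1.8333) + (0.1667)·(0.1667) + (0.1667)·(0.1667) + (1.1667)·(1.1667) + (-1.8333)·(-1.8333)) / 5 = 12.8333/5 = 2.5667
  S[X,Y] = ((2.1667)·(3.3333) + (-1.8333)·(-1.6667) + (0.1667)·(1.3333) + (0.1667)·(-2.6667) + (1.1667)·(-0.6667) + (-1.8333)·(0.3333)) / 5 = 8.6667/5 = 1.7333
  S[Y,Y] = ((3.3333)·(3.3333) + (-1.6667)·(-1.6667) + (1.3333)·(1.3333) + (-2.6667)·(-2.6667) + (-0.6667)·(-0.6667) + (0.3333)·(0.3333)) / 5 = 23.3333/5 = 4.6667
  S = [[2.5667, 1.7333],
 [1.7333, 4.6667]].

Step 3 — invert S. det(S) = 2.5667·4.6667 - (1.7333)² = 8.9733.
  S^{-1} = (1/det) · [[d, -b], [-b, a]] = [[0.5201, -0.1932],
 [-0.1932, 0.286]].

Step 4 — quadratic form (x̄ - mu_0)^T · S^{-1} · (x̄ - mu_0):
  S^{-1} · (x̄ - mu_0) = (-1.1218, 0.9881),
  (x̄ - mu_0)^T · [...] = (-1.1667)·(-1.1218) + (2.6667)·(0.9881) = 3.9438.

Step 5 — scale by n: T² = 6 · 3.9438 = 23.6627.

T² ≈ 23.6627


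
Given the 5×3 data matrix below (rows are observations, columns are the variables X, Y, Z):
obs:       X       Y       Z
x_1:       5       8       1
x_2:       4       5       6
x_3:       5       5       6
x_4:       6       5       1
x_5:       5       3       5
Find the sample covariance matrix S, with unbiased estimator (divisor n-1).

Step 1 — column means:
  mean(X) = (5 + 4 + 5 + 6 + 5) / 5 = 25/5 = 5
  mean(Y) = (8 + 5 + 5 + 5 + 3) / 5 = 26/5 = 5.2
  mean(Z) = (1 + 6 + 6 + 1 + 5) / 5 = 19/5 = 3.8

Step 2 — sample covariance S[i,j] = (1/(n-1)) · Σ_k (x_{k,i} - mean_i) · (x_{k,j} - mean_j), with n-1 = 4.
  S[X,X] = ((0)·(0) + (-1)·(-1) + (0)·(0) + (1)·(1) + (0)·(0)) / 4 = 2/4 = 0.5
  S[X,Y] = ((0)·(2.8) + (-1)·(-0.2) + (0)·(-0.2) + (1)·(-0.2) + (0)·(-2.2)) / 4 = 0/4 = 0
  S[X,Z] = ((0)·(-2.8) + (-1)·(2.2) + (0)·(2.2) + (1)·(-2.8) + (0)·(1.2)) / 4 = -5/4 = -1.25
  S[Y,Y] = ((2.8)·(2.8) + (-0.2)·(-0.2) + (-0.2)·(-0.2) + (-0.2)·(-0.2) + (-2.2)·(-2.2)) / 4 = 12.8/4 = 3.2
  S[Y,Z] = ((2.8)·(-2.8) + (-0.2)·(2.2) + (-0.2)·(2.2) + (-0.2)·(-2.8) + (-2.2)·(1.2)) / 4 = -10.8/4 = -2.7
  S[Z,Z] = ((-2.8)·(-2.8) + (2.2)·(2.2) + (2.2)·(2.2) + (-2.8)·(-2.8) + (1.2)·(1.2)) / 4 = 26.8/4 = 6.7

S is symmetric (S[j,i] = S[i,j]). Assembling:

S = [[0.5, 0, -1.25],
 [0, 3.2, -2.7],
 [-1.25, -2.7, 6.7]]


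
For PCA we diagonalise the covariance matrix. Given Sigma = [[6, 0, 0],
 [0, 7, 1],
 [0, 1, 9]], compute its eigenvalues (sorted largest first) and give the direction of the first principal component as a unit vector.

Step 1 — characteristic polynomial p(λ) = det(λI - Sigma) = λ³ - tr·λ² + c_1·λ - det, where tr = trace, c_1 = sum of the principal 2×2 minors, det = det(Sigma):
  tr = 6 + 7 + 9 = 22,
  c_1 = (6·7 - (0)²) + (6·9 - (0)²) + (7·9 - (1)²) = 42 + 54 + 62 = 158,
  det = 6·(7·9 - (1)²) - (0)·((0)·9 - (1)·(0)) + (0)·((0)·(1) - 7·(0)) = 6·(62) - (0)·(0) + (0)·(0) = 372.
  So p(λ) = λ³ - 22λ² + 158λ - 372.
Step 2 — look for an integer root (rational root theorem: any rational root is an integer divisor of 372). Testing λ = 6:
  p(6) = 216 - 792 + 948 - 372 = 0  ✓
  Dividing out (λ - 6): p(λ) = (λ - 6)(λ² - 16λ + 62).
Step 3 — remaining eigenvalues from the quadratic λ² - 16λ + 62 = 0:
  Δ = 16² - 4·62 = 256 - 248 = 8,  λ = (16 ± √8)/2 = (16 ± 2.8284)/2 ≈ 9.4142 or 6.5858.
  Sorted: λ_1 = 9.4142,  λ_2 = 6.5858,  λ_3 = 6  (check: sum = 22 = tr ✓).

Step 4 — unit eigenvector for λ_1 ≈ 9.4142: v spans the null space of (Sigma - λ_1 I), whose rows are
  r_1 = (-3.4142, 0, 0),  r_2 = (0, -2.4142, 1),  r_3 = (0, 1, -0.4142).
  v is orthogonal to every row, so take v ∝ r_1 × r_2 = ((0)·(1) - (0)·(-2.4142), (0)·(0) - (-3.4142)·(1), (-3.4142)·(-2.4142) - (0)·(0)) ≈ (0, 3.4142, 8.2426).
  Let u = (0, 3.4142, 8.2426).
  ||u|| = √((0)² + (3.4142)² + (8.2426)²) = √(79.598) ≈ 8.9218,  v_1 = u/||u|| ≈ (0, 0.3827, 0.9239) (||v_1|| = 1).

λ_1 = 9.4142,  λ_2 = 6.5858,  λ_3 = 6;  v_1 ≈ (0, 0.3827, 0.9239)


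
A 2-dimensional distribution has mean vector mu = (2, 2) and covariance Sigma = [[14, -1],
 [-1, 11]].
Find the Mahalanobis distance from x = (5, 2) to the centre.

Step 1 — centre the observation: (x - mu) = (3, 0).

Step 2 — invert Sigma. det(Sigma) = 14·11 - (-1)² = 153.
  Sigma^{-1} = (1/det) · [[d, -b], [-b, a]] = [[0.0719, 0.0065],
 [0.0065, 0.0915]].

Step 3 — form the quadratic (x - mu)^T · Sigma^{-1} · (x - mu):
  Sigma^{-1} · (x - mu) = (0.2157, 0.0196).
  (x - mu)^T · [Sigma^{-1} · (x - mu)] = (3)·(0.2157) + (0)·(0.0196) = 0.6471.

Step 4 — take square root: d = √(0.6471) ≈ 0.8044.

d(x, mu) = √(0.6471) ≈ 0.8044


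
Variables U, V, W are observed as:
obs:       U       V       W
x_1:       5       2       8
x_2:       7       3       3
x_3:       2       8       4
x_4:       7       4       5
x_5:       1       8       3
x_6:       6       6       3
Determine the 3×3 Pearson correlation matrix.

Step 1 — column means:
  mean(U) = (5 + 7 + 2 + 7 + 1 + 6) / 6 = 28/6 = 4.6667
  mean(V) = (2 + 3 + 8 + 4 + 8 + 6) / 6 = 31/6 = 5.1667
  mean(W) = (8 + 3 + 4 + 5 + 3 + 3) / 6 = 26/6 = 4.3333

Step 2 — sample variances and covariances s[i,j] = (1/(n-1)) · Σ_k (x_{k,i} - mean_i) · (x_{k,j} - mean_j), with n-1 = 5:
  s[U,U] = ((0.3333)·(0.3333) + (2.3333)·(2.3333) + (-2.6667)·(-2.6667) + (2.3333)·(2.3333) + (-3.6667)·(-3.6667) + (1.3333)·(1.3333)) / 5 = 33.3333/5 = 6.6667
  s[U,V] = ((0.3333)·(-3.1667) + (2.3333)·(-2.1667) + (-2.6667)·(2.8333) + (2.3333)·(-1.1667) + (-3.6667)·(2.8333) + (1.3333)·(0.8333)) / 5 = -25.6667/5 = -5.1333
  s[U,W] = ((0.3333)·(3.6667) + (2.3333)·(-1.3333) + (-2.6667)·(-0.3333) + (2.3333)·(0.6667) + (-3.6667)·(-1.3333) + (1.3333)·(-1.3333)) / 5 = 3.6667/5 = 0.7333
  s[V,V] = ((-3.1667)·(-3.1667) + (-2.1667)·(-2.1667) + (2.8333)·(2.8333) + (-1.1667)·(-1.1667) + (2.8333)·(2.8333) + (0.8333)·(0.8333)) / 5 = 32.8333/5 = 6.5667
  s[V,W] = ((-3.1667)·(3.6667) + (-2.1667)·(-1.3333) + (2.8333)·(-0.3333) + (-1.1667)·(0.6667) + (2.8333)·(-1.3333) + (0.8333)·(-1.3333)) / 5 = -15.3333/5 = -3.0667
  s[W,W] = ((3.6667)·(3.6667) + (-1.3333)·(-1.3333) + (-0.3333)·(-0.3333) + (0.6667)·(0.6667) + (-1.3333)·(-1.3333) + (-1.3333)·(-1.3333)) / 5 = 19.3333/5 = 3.8667
  Sample standard deviations s_i = √(s[i,i]):
  s(U) = √(6.6667) = 2.582
  s(V) = √(6.5667) = 2.5626
  s(W) = √(3.8667) = 1.9664

Step 3 — r_{ij} = s_{ij} / (s_i · s_j):
  r[U,U] = 1 (diagonal).
  r[U,V] = -5.1333 / (2.582 · 2.5626) = -5.1333 / 6.6165 = -0.7758
  r[U,W] = 0.7333 / (2.582 · 1.9664) = 0.7333 / 5.0772 = 0.1444
  r[V,V] = 1 (diagonal).
  r[V,W] = -3.0667 / (2.5626 · 1.9664) = -3.0667 / 5.039 = -0.6086
  r[W,W] = 1 (diagonal).

R is symmetric with unit diagonal. Assembling:

R = [[1, -0.7758, 0.1444],
 [-0.7758, 1, -0.6086],
 [0.1444, -0.6086, 1]]


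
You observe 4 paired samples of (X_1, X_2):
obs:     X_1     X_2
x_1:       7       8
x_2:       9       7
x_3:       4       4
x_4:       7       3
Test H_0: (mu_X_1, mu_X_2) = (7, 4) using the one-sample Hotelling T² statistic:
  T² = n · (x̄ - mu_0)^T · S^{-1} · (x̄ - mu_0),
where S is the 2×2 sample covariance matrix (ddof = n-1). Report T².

Step 1 — sample mean vector:
  mean(X_1) = (7 + 9 + 4 + 7) / 4 = 27/4 = 6.75
  mean(X_2) = (8 + 7 + 4 + 3) / 4 = 22/4 = 5.5
  x̄ = (6.75, 5.5),  deviation x̄ - mu_0 = (6.75, 5.5) - (7, 4) = (-0.25, 1.5).

Step 2 — sample covariance matrix, S[i,j] = (1/(n-1)) · Σ_k (x_{k,i} - mean_i) · (x_{k,j} - mean_j), divisor n-1 = 3:
  S[X_1,X_1] = ((0.25)·(0.25) + (2.25)·(2.25) + (-2.75)·(-2.75) + (0.25)·(0.25)) / 3 = 12.75/3 = 4.25
  S[X_1,X_2] = ((0.25)·(2.5) + (2.25)·(1.5) + (-2.75)·(-1.5) + (0.25)·(-2.5)) / 3 = 7.5/3 = 2.5
  S[X_2,X_2] = ((2.5)·(2.5) + (1.5)·(1.5) + (-1.5)·(-1.5) + (-2.5)·(-2.5)) / 3 = 17/3 = 5.6667
  S = [[4.25, 2.5],
 [2.5, 5.6667]].

Step 3 — invert S. det(S) = 4.25·5.6667 - (2.5)² = 17.8333.
  S^{-1} = (1/det) · [[d, -b], [-b, a]] = [[0.3178, -0.1402],
 [-0.1402, 0.2383]].

Step 4 — quadratic form (x̄ - mu_0)^T · S^{-1} · (x̄ - mu_0):
  S^{-1} · (x̄ - mu_0) = (-0.2897, 0.3925),
  (x̄ - mu_0)^T · [...] = (-0.25)·(-0.2897) + (1.5)·(0.3925) = 0.6612.

Step 5 — scale by n: T² = 4 · 0.6612 = 2.6449.

T² ≈ 2.6449


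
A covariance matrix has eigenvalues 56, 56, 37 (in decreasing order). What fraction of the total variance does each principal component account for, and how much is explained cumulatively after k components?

Step 1 — total variance = trace(Sigma) = Σ λ_i = 56 + 56 + 37 = 149.

Step 2 — fraction explained by component i = λ_i / Σ λ:
  PC1: 56/149 = 0.3758
  PC2: 56/149 = 0.3758
  PC3: 37/149 = 0.2483

Step 3 — cumulative fraction after k components = (λ_1 + ... + λ_k) / Σ λ:
  k = 1: 56/149 = 0.3758
  k = 2: (56 + 56)/149 = 112/149 = 0.7517
  k = 3: (56 + 56 + 37)/149 = 149/149 = 1

Summary (fraction, with percent):

explained: PC1 0.3758 (37.58%), PC2 0.3758 (37.58%), PC3 0.2483 (24.83%);  cumulative: 0.3758, 0.7517, 1


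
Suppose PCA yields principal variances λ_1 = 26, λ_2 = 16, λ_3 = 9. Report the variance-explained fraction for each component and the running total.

Step 1 — total variance = trace(Sigma) = Σ λ_i = 26 + 16 + 9 = 51.

Step 2 — fraction explained by component i = λ_i / Σ λ:
  PC1: 26/51 = 0.5098
  PC2: 16/51 = 0.3137
  PC3: 9/51 = 0.1765

Step 3 — cumulative fraction after k components = (λ_1 + ... + λ_k) / Σ λ:
  k = 1: 26/51 = 0.5098
  k = 2: (26 + 16)/51 = 42/51 = 0.8235
  k = 3: (26 + 16 + 9)/51 = 51/51 = 1

Summary (fraction, with percent):

explained: PC1 0.5098 (50.98%), PC2 0.3137 (31.37%), PC3 0.1765 (17.65%);  cumulative: 0.5098, 0.8235, 1


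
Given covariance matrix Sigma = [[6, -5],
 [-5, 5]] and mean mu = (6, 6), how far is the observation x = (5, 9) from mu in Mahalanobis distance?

Step 1 — centre the observation: (x - mu) = (-1, 3).

Step 2 — invert Sigma. det(Sigma) = 6·5 - (-5)² = 5.
  Sigma^{-1} = (1/det) · [[d, -b], [-b, a]] = [[1, 1],
 [1, 1.2]].

Step 3 — form the quadratic (x - mu)^T · Sigma^{-1} · (x - mu):
  Sigma^{-1} · (x - mu) = (2, 2.6).
  (x - mu)^T · [Sigma^{-1} · (x - mu)] = (-1)·(2) + (3)·(2.6) = 5.8.

Step 4 — take square root: d = √(5.8) ≈ 2.4083.

d(x, mu) = √(5.8) ≈ 2.4083


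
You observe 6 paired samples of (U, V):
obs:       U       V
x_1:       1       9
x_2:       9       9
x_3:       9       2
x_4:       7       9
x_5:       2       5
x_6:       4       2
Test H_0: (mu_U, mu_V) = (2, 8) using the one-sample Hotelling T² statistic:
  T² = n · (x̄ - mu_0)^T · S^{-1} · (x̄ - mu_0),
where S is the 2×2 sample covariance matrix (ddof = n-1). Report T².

Step 1 — sample mean vector:
  mean(U) = (1 + 9 + 9 + 7 + 2 + 4) / 6 = 32/6 = 5.3333
  mean(V) = (9 + 9 + 2 + 9 + 5 + 2) / 6 = 36/6 = 6
  x̄ = (5.3333, 6),  deviation x̄ - mu_0 = (5.3333, 6) - (2, 8) = (3.3333, -2).

Step 2 — sample covariance matrix, S[i,j] = (1/(n-1)) · Σ_k (x_{k,i} - mean_i) · (x_{k,j} - mean_j), divisor n-1 = 5:
  S[U,U] = ((-4.3333)·(-4.3333) + (3.6667)·(3.6667) + (3.6667)·(3.6667) + (1.6667)·(1.6667) + (-3.3333)·(-3.3333) + (-1.3333)·(-1.3333)) / 5 = 61.3333/5 = 12.2667
  S[U,V] = ((-4.3333)·(3) + (3.6667)·(3) + (3.6667)·(-4) + (1.6667)·(3) + (-3.3333)·(-1) + (-1.3333)·(-4)) / 5 = -3/5 = -0.6
  S[V,V] = ((3)·(3) + (3)·(3) + (-4)·(-4) + (3)·(3) + (-1)·(-1) + (-4)·(-4)) / 5 = 60/5 = 12
  S = [[12.2667, -0.6],
 [-0.6, 12]].

Step 3 — invert S. det(S) = 12.2667·12 - (-0.6)² = 146.84.
  S^{-1} = (1/det) · [[d, -b], [-b, a]] = [[0.0817, 0.0041],
 [0.0041, 0.0835]].

Step 4 — quadratic form (x̄ - mu_0)^T · S^{-1} · (x̄ - mu_0):
  S^{-1} · (x̄ - mu_0) = (0.2642, -0.1535),
  (x̄ - mu_0)^T · [...] = (3.3333)·(0.2642) + (-2)·(-0.1535) = 1.1877.

Step 5 — scale by n: T² = 6 · 1.1877 = 7.1261.

T² ≈ 7.1261


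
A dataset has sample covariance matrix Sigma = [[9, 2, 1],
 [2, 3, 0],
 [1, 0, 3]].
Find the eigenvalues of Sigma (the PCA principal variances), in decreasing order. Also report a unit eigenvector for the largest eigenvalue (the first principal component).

Step 1 — characteristic polynomial p(λ) = det(λI - Sigma) = λ³ - tr·λ² + c_1·λ - det, where tr = trace, c_1 = sum of the principal 2×2 minors, det = det(Sigma):
  tr = 9 + 3 + 3 = 15,
  c_1 = (9·3 - (2)²) + (9·3 - (1)²) + (3·3 - (0)²) = 23 + 26 + 9 = 58,
  det = 9·(3·3 - (0)²) - (2)·((2)·3 - (0)·(1)) + (1)·((2)·(0) - 3·(1)) = 9·(9) - (2)·(6) + (1)·(-3) = 66.
  So p(λ) = λ³ - 15λ² + 58λ - 66.
Step 2 — look for an integer root (rational root theorem: any rational root is an integer divisor of 66). Testing λ = 3:
  p(3) = 27 - 135 + 174 - 66 = 0  ✓
  Dividing out (λ - 3): p(λ) = (λ - 3)(λ² - 12λ + 22).
Step 3 — remaining eigenvalues from the quadratic λ² - 12λ + 22 = 0:
  Δ = 12² - 4·22 = 144 - 88 = 56,  λ = (12 ± √56)/2 = (12 ± 7.4833)/2 ≈ 9.7417 or 2.2583.
  Sorted: λ_1 = 9.7417,  λ_2 = 3,  λ_3 = 2.2583  (check: sum = 15 = tr ✓).

Step 4 — unit eigenvector for λ_1 ≈ 9.7417: v spans the null space of (Sigma - λ_1 I), whose rows are
  r_1 = (-0.7417, 2, 1),  r_2 = (2, -6.7417, 0),  r_3 = (1, 0, -6.7417).
  v is orthogonal to every row, so take v ∝ r_1 × r_2 = ((2)·(0) - (1)·(-6.7417), (1)·(2) - (-0.7417)·(0), (-0.7417)·(-6.7417) - (2)·(2)) ≈ (6.7417, 2, 1).
  Let u = (6.7417, 2, 1).
  ||u|| = √((6.7417)² + (2)² + (1)²) = √(50.4499) ≈ 7.1028,  v_1 = u/||u|| ≈ (0.9492, 0.2816, 0.1408) (||v_1|| = 1).

λ_1 = 9.7417,  λ_2 = 3,  λ_3 = 2.2583;  v_1 ≈ (0.9492, 0.2816, 0.1408)


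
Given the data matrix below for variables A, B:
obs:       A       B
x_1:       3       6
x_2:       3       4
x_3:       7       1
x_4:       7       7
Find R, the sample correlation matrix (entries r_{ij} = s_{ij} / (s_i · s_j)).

Step 1 — column means:
  mean(A) = (3 + 3 + 7 + 7) / 4 = 20/4 = 5
  mean(B) = (6 + 4 + 1 + 7) / 4 = 18/4 = 4.5

Step 2 — sample variances and covariances s[i,j] = (1/(n-1)) · Σ_k (x_{k,i} - mean_i) · (x_{k,j} - mean_j), with n-1 = 3:
  s[A,A] = ((-2)·(-2) + (-2)·(-2) + (2)·(2) + (2)·(2)) / 3 = 16/3 = 5.3333
  s[A,B] = ((-2)·(1.5) + (-2)·(-0.5) + (2)·(-3.5) + (2)·(2.5)) / 3 = -4/3 = -1.3333
  s[B,B] = ((1.5)·(1.5) + (-0.5)·(-0.5) + (-3.5)·(-3.5) + (2.5)·(2.5)) / 3 = 21/3 = 7
  Sample standard deviations s_i = √(s[i,i]):
  s(A) = √(5.3333) = 2.3094
  s(B) = √(7) = 2.6458

Step 3 — r_{ij} = s_{ij} / (s_i · s_j):
  r[A,A] = 1 (diagonal).
  r[A,B] = -1.3333 / (2.3094 · 2.6458) = -1.3333 / 6.1101 = -0.2182
  r[B,B] = 1 (diagonal).

R is symmetric with unit diagonal. Assembling:

R = [[1, -0.2182],
 [-0.2182, 1]]


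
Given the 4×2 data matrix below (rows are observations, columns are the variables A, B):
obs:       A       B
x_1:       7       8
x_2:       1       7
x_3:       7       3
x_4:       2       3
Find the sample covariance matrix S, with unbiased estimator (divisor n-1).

Step 1 — column means:
  mean(A) = (7 + 1 + 7 + 2) / 4 = 17/4 = 4.25
  mean(B) = (8 + 7 + 3 + 3) / 4 = 21/4 = 5.25

Step 2 — sample covariance S[i,j] = (1/(n-1)) · Σ_k (x_{k,i} - mean_i) · (x_{k,j} - mean_j), with n-1 = 3.
  S[A,A] = ((2.75)·(2.75) + (-3.25)·(-3.25) + (2.75)·(2.75) + (-2.25)·(-2.25)) / 3 = 30.75/3 = 10.25
  S[A,B] = ((2.75)·(2.75) + (-3.25)·(1.75) + (2.75)·(-2.25) + (-2.25)·(-2.25)) / 3 = 0.75/3 = 0.25
  S[B,B] = ((2.75)·(2.75) + (1.75)·(1.75) + (-2.25)·(-2.25) + (-2.25)·(-2.25)) / 3 = 20.75/3 = 6.9167

S is symmetric (S[j,i] = S[i,j]). Assembling:

S = [[10.25, 0.25],
 [0.25, 6.9167]]


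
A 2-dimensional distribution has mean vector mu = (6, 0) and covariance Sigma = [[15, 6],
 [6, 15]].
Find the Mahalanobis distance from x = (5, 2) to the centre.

Step 1 — centre the observation: (x - mu) = (-1, 2).

Step 2 — invert Sigma. det(Sigma) = 15·15 - (6)² = 189.
  Sigma^{-1} = (1/det) · [[d, -b], [-b, a]] = [[0.0794, -0.0317],
 [-0.0317, 0.0794]].

Step 3 — form the quadratic (x - mu)^T · Sigma^{-1} · (x - mu):
  Sigma^{-1} · (x - mu) = (-0.1429, 0.1905).
  (x - mu)^T · [Sigma^{-1} · (x - mu)] = (-1)·(-0.1429) + (2)·(0.1905) = 0.5238.

Step 4 — take square root: d = √(0.5238) ≈ 0.7237.

d(x, mu) = √(0.5238) ≈ 0.7237


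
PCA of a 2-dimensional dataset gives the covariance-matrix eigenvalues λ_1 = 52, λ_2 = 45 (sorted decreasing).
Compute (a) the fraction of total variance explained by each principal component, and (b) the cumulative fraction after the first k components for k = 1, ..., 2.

Step 1 — total variance = trace(Sigma) = Σ λ_i = 52 + 45 = 97.

Step 2 — fraction explained by component i = λ_i / Σ λ:
  PC1: 52/97 = 0.5361
  PC2: 45/97 = 0.4639

Step 3 — cumulative fraction after k components = (λ_1 + ... + λ_k) / Σ λ:
  k = 1: 52/97 = 0.5361
  k = 2: (52 + 45)/97 = 97/97 = 1

Summary (fraction, with percent):

explained: PC1 0.5361 (53.61%), PC2 0.4639 (46.39%);  cumulative: 0.5361, 1


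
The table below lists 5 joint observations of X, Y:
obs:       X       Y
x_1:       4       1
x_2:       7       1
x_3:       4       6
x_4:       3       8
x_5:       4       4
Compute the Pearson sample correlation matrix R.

Step 1 — column means:
  mean(X) = (4 + 7 + 4 + 3 + 4) / 5 = 22/5 = 4.4
  mean(Y) = (1 + 1 + 6 + 8 + 4) / 5 = 20/5 = 4

Step 2 — sample variances and covariances s[i,j] = (1/(n-1)) · Σ_k (x_{k,i} - mean_i) · (x_{k,j} - mean_j), with n-1 = 4:
  s[X,X] = ((-0.4)·(-0.4) + (2.6)·(2.6) + (-0.4)·(-0.4) + (-1.4)·(-1.4) + (-0.4)·(-0.4)) / 4 = 9.2/4 = 2.3
  s[X,Y] = ((-0.4)·(-3) + (2.6)·(-3) + (-0.4)·(2) + (-1.4)·(4) + (-0.4)·(0)) / 4 = -13/4 = -3.25
  s[Y,Y] = ((-3)·(-3) + (-3)·(-3) + (2)·(2) + (4)·(4) + (0)·(0)) / 4 = 38/4 = 9.5
  Sample standard deviations s_i = √(s[i,i]):
  s(X) = √(2.3) = 1.5166
  s(Y) = √(9.5) = 3.0822

Step 3 — r_{ij} = s_{ij} / (s_i · s_j):
  r[X,X] = 1 (diagonal).
  r[X,Y] = -3.25 / (1.5166 · 3.0822) = -3.25 / 4.6744 = -0.6953
  r[Y,Y] = 1 (diagonal).

R is symmetric with unit diagonal. Assembling:

R = [[1, -0.6953],
 [-0.6953, 1]]


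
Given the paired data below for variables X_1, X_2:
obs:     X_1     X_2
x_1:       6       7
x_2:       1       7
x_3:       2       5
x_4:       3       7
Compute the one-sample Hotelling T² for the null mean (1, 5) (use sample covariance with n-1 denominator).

Step 1 — sample mean vector:
  mean(X_1) = (6 + 1 + 2 + 3) / 4 = 12/4 = 3
  mean(X_2) = (7 + 7 + 5 + 7) / 4 = 26/4 = 6.5
  x̄ = (3, 6.5),  deviation x̄ - mu_0 = (3, 6.5) - (1, 5) = (2, 1.5).

Step 2 — sample covariance matrix, S[i,j] = (1/(n-1)) · Σ_k (x_{k,i} - mean_i) · (x_{k,j} - mean_j), divisor n-1 = 3:
  S[X_1,X_1] = ((3)·(3) + (-2)·(-2) + (-1)·(-1) + (0)·(0)) / 3 = 14/3 = 4.6667
  S[X_1,X_2] = ((3)·(0.5) + (-2)·(0.5) + (-1)·(-1.5) + (0)·(0.5)) / 3 = 2/3 = 0.6667
  S[X_2,X_2] = ((0.5)·(0.5) + (0.5)·(0.5) + (-1.5)·(-1.5) + (0.5)·(0.5)) / 3 = 3/3 = 1
  S = [[4.6667, 0.6667],
 [0.6667, 1]].

Step 3 — invert S. det(S) = 4.6667·1 - (0.6667)² = 4.2222.
  S^{-1} = (1/det) · [[d, -b], [-b, a]] = [[0.2368, -0.1579],
 [-0.1579, 1.1053]].

Step 4 — quadratic form (x̄ - mu_0)^T · S^{-1} · (x̄ - mu_0):
  S^{-1} · (x̄ - mu_0) = (0.2368, 1.3421),
  (x̄ - mu_0)^T · [...] = (2)·(0.2368) + (1.5)·(1.3421) = 2.4868.

Step 5 — scale by n: T² = 4 · 2.4868 = 9.9474.

T² ≈ 9.9474


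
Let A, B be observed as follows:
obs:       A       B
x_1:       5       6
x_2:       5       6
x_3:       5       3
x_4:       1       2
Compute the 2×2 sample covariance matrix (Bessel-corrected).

Step 1 — column means:
  mean(A) = (5 + 5 + 5 + 1) / 4 = 16/4 = 4
  mean(B) = (6 + 6 + 3 + 2) / 4 = 17/4 = 4.25

Step 2 — sample covariance S[i,j] = (1/(n-1)) · Σ_k (x_{k,i} - mean_i) · (x_{k,j} - mean_j), with n-1 = 3.
  S[A,A] = ((1)·(1) + (1)·(1) + (1)·(1) + (-3)·(-3)) / 3 = 12/3 = 4
  S[A,B] = ((1)·(1.75) + (1)·(1.75) + (1)·(-1.25) + (-3)·(-2.25)) / 3 = 9/3 = 3
  S[B,B] = ((1.75)·(1.75) + (1.75)·(1.75) + (-1.25)·(-1.25) + (-2.25)·(-2.25)) / 3 = 12.75/3 = 4.25

S is symmetric (S[j,i] = S[i,j]). Assembling:

S = [[4, 3],
 [3, 4.25]]


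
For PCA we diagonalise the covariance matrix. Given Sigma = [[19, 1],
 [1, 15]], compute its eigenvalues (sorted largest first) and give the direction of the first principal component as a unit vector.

Step 1 — characteristic polynomial of 2×2 Sigma:
  det(Sigma - λI) = λ² - trace · λ + det = 0.
  trace = 19 + 15 = 34, det = 19·15 - (1)² = 284.
Step 2 — discriminant:
  Δ = trace² - 4·det = 1156 - 1136 = 20.
Step 3 — eigenvalues:
  λ = (trace ± √Δ)/2 = (34 ± 4.4721)/2,
  λ_1 = 19.2361,  λ_2 = 14.7639.

Step 4 — unit eigenvector for λ_1: solve (Sigma - λ_1 I)v = 0. First row:
  (19 - 19.2361)·v_x + (1)·v_y = 0, i.e. (-0.2361)·v_x + (1)·v_y = 0,
  so v ∝ (b, λ_1 - a) = (1, 0.2361) = u.
  ||u|| = √((1)² + (0.2361)²) = √(1.0557) ≈ 1.0275,
  v_1 = u/||u|| ≈ (0.9732, 0.2298) (||v_1|| = 1).

λ_1 = 19.2361,  λ_2 = 14.7639;  v_1 ≈ (0.9732, 0.2298)


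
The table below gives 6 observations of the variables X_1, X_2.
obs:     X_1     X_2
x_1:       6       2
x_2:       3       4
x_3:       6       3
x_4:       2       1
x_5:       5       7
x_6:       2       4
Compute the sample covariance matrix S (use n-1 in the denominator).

Step 1 — column means:
  mean(X_1) = (6 + 3 + 6 + 2 + 5 + 2) / 6 = 24/6 = 4
  mean(X_2) = (2 + 4 + 3 + 1 + 7 + 4) / 6 = 21/6 = 3.5

Step 2 — sample covariance S[i,j] = (1/(n-1)) · Σ_k (x_{k,i} - mean_i) · (x_{k,j} - mean_j), with n-1 = 5.
  S[X_1,X_1] = ((2)·(2) + (-1)·(-1) + (2)·(2) + (-2)·(-2) + (1)·(1) + (-2)·(-2)) / 5 = 18/5 = 3.6
  S[X_1,X_2] = ((2)·(-1.5) + (-1)·(0.5) + (2)·(-0.5) + (-2)·(-2.5) + (1)·(3.5) + (-2)·(0.5)) / 5 = 3/5 = 0.6
  S[X_2,X_2] = ((-1.5)·(-1.5) + (0.5)·(0.5) + (-0.5)·(-0.5) + (-2.5)·(-2.5) + (3.5)·(3.5) + (0.5)·(0.5)) / 5 = 21.5/5 = 4.3

S is symmetric (S[j,i] = S[i,j]). Assembling:

S = [[3.6, 0.6],
 [0.6, 4.3]]


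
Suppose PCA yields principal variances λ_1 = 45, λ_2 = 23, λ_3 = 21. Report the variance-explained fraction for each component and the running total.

Step 1 — total variance = trace(Sigma) = Σ λ_i = 45 + 23 + 21 = 89.

Step 2 — fraction explained by component i = λ_i / Σ λ:
  PC1: 45/89 = 0.5056
  PC2: 23/89 = 0.2584
  PC3: 21/89 = 0.236

Step 3 — cumulative fraction after k components = (λ_1 + ... + λ_k) / Σ λ:
  k = 1: 45/89 = 0.5056
  k = 2: (45 + 23)/89 = 68/89 = 0.764
  k = 3: (45 + 23 + 21)/89 = 89/89 = 1

Summary (fraction, with percent):

explained: PC1 0.5056 (50.56%), PC2 0.2584 (25.84%), PC3 0.236 (23.6%);  cumulative: 0.5056, 0.764, 1


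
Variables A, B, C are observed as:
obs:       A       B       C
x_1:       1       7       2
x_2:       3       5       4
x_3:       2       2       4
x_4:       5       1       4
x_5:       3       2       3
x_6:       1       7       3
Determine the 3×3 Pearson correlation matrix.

Step 1 — column means:
  mean(A) = (1 + 3 + 2 + 5 + 3 + 1) / 6 = 15/6 = 2.5
  mean(B) = (7 + 5 + 2 + 1 + 2 + 7) / 6 = 24/6 = 4
  mean(C) = (2 + 4 + 4 + 4 + 3 + 3) / 6 = 20/6 = 3.3333

Step 2 — sample variances and covariances s[i,j] = (1/(n-1)) · Σ_k (x_{k,i} - mean_i) · (x_{k,j} - mean_j), with n-1 = 5:
  s[A,A] = ((-1.5)·(-1.5) + (0.5)·(0.5) + (-0.5)·(-0.5) + (2.5)·(2.5) + (0.5)·(0.5) + (-1.5)·(-1.5)) / 5 = 11.5/5 = 2.3
  s[A,B] = ((-1.5)·(3) + (0.5)·(1) + (-0.5)·(-2) + (2.5)·(-3) + (0.5)·(-2) + (-1.5)·(3)) / 5 = -16/5 = -3.2
  s[A,C] = ((-1.5)·(-1.3333) + (0.5)·(0.6667) + (-0.5)·(0.6667) + (2.5)·(0.6667) + (0.5)·(-0.3333) + (-1.5)·(-0.3333)) / 5 = 4/5 = 0.8
  s[B,B] = ((3)·(3) + (1)·(1) + (-2)·(-2) + (-3)·(-3) + (-2)·(-2) + (3)·(3)) / 5 = 36/5 = 7.2
  s[B,C] = ((3)·(-1.3333) + (1)·(0.6667) + (-2)·(0.6667) + (-3)·(0.6667) + (-2)·(-0.3333) + (3)·(-0.3333)) / 5 = -7/5 = -1.4
  s[C,C] = ((-1.3333)·(-1.3333) + (0.6667)·(0.6667) + (0.6667)·(0.6667) + (0.6667)·(0.6667) + (-0.3333)·(-0.3333) + (-0.3333)·(-0.3333)) / 5 = 3.3333/5 = 0.6667
  Sample standard deviations s_i = √(s[i,i]):
  s(A) = √(2.3) = 1.5166
  s(B) = √(7.2) = 2.6833
  s(C) = √(0.6667) = 0.8165

Step 3 — r_{ij} = s_{ij} / (s_i · s_j):
  r[A,A] = 1 (diagonal).
  r[A,B] = -3.2 / (1.5166 · 2.6833) = -3.2 / 4.0694 = -0.7864
  r[A,C] = 0.8 / (1.5166 · 0.8165) = 0.8 / 1.2383 = 0.6461
  r[B,B] = 1 (diagonal).
  r[B,C] = -1.4 / (2.6833 · 0.8165) = -1.4 / 2.1909 = -0.639
  r[C,C] = 1 (diagonal).

R is symmetric with unit diagonal. Assembling:

R = [[1, -0.7864, 0.6461],
 [-0.7864, 1, -0.639],
 [0.6461, -0.639, 1]]


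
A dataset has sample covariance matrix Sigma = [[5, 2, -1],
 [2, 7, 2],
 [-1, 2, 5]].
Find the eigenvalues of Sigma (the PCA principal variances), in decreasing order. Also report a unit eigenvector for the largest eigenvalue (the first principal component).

Step 1 — characteristic polynomial p(λ) = det(λI - Sigma) = λ³ - tr·λ² + c_1·λ - det, where tr = trace, c_1 = sum of the principal 2×2 minors, det = det(Sigma):
  tr = 5 + 7 + 5 = 17,
  c_1 = (5·7 - (2)²) + (5·5 - (-1)²) + (7·5 - (2)²) = 31 + 24 + 31 = 86,
  det = 5·(7·5 - (2)²) - (2)·((2)·5 - (2)·(-1)) + (-1)·((2)·(2) - 7·(-1)) = 5·(31) - (2)·(12) + (-1)·(11) = 120.
  So p(λ) = λ³ - 17λ² + 86λ - 120.
Step 2 — look for an integer root (rational root theorem: any rational root is an integer divisor of 120). Testing λ = 6:
  p(6) = 216 - 612 + 516 - 120 = 0  ✓
  Dividing out (λ - 6): p(λ) = (λ - 6)(λ² - 11λ + 20).
Step 3 — remaining eigenvalues from the quadratic λ² - 11λ + 20 = 0:
  Δ = 11² - 4·20 = 121 - 80 = 41,  λ = (11 ± √41)/2 = (11 ± 6.4031)/2 ≈ 8.7016 or 2.2984.
  Sorted: λ_1 = 8.7016,  λ_2 = 6,  λ_3 = 2.2984  (check: sum = 17 = tr ✓).

Step 4 — unit eigenvector for λ_1 ≈ 8.7016: v spans the null space of (Sigma - λ_1 I), whose rows are
  r_1 = (-3.7016, 2, -1),  r_2 = (2, -1.7016, 2),  r_3 = (-1, 2, -3.7016).
  v is orthogonal to every row, so take v ∝ r_1 × r_2 = ((2)·(2) - (-1)·(-1.7016), (-1)·(2) - (-3.7016)·(2), (-3.7016)·(-1.7016) - (2)·(2)) ≈ (2.2984, 5.4031, 2.2984).
  Let u = (2.2984, 5.4031, 2.2984).
  ||u|| = √((2.2984)² + (5.4031)² + (2.2984)²) = √(39.7594) ≈ 6.3055,  v_1 = u/||u|| ≈ (0.3645, 0.8569, 0.3645) (||v_1|| = 1).

λ_1 = 8.7016,  λ_2 = 6,  λ_3 = 2.2984;  v_1 ≈ (0.3645, 0.8569, 0.3645)


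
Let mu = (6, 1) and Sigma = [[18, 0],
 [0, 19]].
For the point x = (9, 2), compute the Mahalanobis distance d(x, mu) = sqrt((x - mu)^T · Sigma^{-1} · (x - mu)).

Step 1 — centre the observation: (x - mu) = (3, 1).

Step 2 — invert Sigma. det(Sigma) = 18·19 - (0)² = 342.
  Sigma^{-1} = (1/det) · [[d, -b], [-b, a]] = [[0.0556, 0],
 [0, 0.0526]].

Step 3 — form the quadratic (x - mu)^T · Sigma^{-1} · (x - mu):
  Sigma^{-1} · (x - mu) = (0.1667, 0.0526).
  (x - mu)^T · [Sigma^{-1} · (x - mu)] = (3)·(0.1667) + (1)·(0.0526) = 0.5526.

Step 4 — take square root: d = √(0.5526) ≈ 0.7434.

d(x, mu) = √(0.5526) ≈ 0.7434


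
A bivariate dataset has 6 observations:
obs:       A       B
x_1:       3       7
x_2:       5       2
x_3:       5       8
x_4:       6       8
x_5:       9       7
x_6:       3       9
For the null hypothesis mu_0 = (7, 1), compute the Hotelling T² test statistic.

Step 1 — sample mean vector:
  mean(A) = (3 + 5 + 5 + 6 + 9 + 3) / 6 = 31/6 = 5.1667
  mean(B) = (7 + 2 + 8 + 8 + 7 + 9) / 6 = 41/6 = 6.8333
  x̄ = (5.1667, 6.8333),  deviation x̄ - mu_0 = (5.1667, 6.8333) - (7, 1) = (-1.8333, 5.8333).

Step 2 — sample covariance matrix, S[i,j] = (1/(n-1)) · Σ_k (x_{k,i} - mean_i) · (x_{k,j} - mean_j), divisor n-1 = 5:
  S[A,A] = ((-2.1667)·(-2.1667) + (-0.1667)·(-0.1667) + (-0.1667)·(-0.1667) + (0.8333)·(0.8333) + (3.8333)·(3.8333) + (-2.1667)·(-2.1667)) / 5 = 24.8333/5 = 4.9667
  S[A,B] = ((-2.1667)·(0.1667) + (-0.1667)·(-4.8333) + (-0.1667)·(1.1667) + (0.8333)·(1.1667) + (3.8333)·(0.1667) + (-2.1667)·(2.1667)) / 5 = -2.8333/5 = -0.5667
  S[B,B] = ((0.1667)·(0.1667) + (-4.8333)·(-4.8333) + (1.1667)·(1.1667) + (1.1667)·(1.1667) + (0.1667)·(0.1667) + (2.1667)·(2.1667)) / 5 = 30.8333/5 = 6.1667
  S = [[4.9667, -0.5667],
 [-0.5667, 6.1667]].

Step 3 — invert S. det(S) = 4.9667·6.1667 - (-0.5667)² = 30.3067.
  S^{-1} = (1/det) · [[d, -b], [-b, a]] = [[0.2035, 0.0187],
 [0.0187, 0.1639]].

Step 4 — quadratic form (x̄ - mu_0)^T · S^{-1} · (x̄ - mu_0):
  S^{-1} · (x̄ - mu_0) = (-0.264, 0.9217),
  (x̄ - mu_0)^T · [...] = (-1.8333)·(-0.264) + (5.8333)·(0.9217) = 5.8605.

Step 5 — scale by n: T² = 6 · 5.8605 = 35.1628.

T² ≈ 35.1628


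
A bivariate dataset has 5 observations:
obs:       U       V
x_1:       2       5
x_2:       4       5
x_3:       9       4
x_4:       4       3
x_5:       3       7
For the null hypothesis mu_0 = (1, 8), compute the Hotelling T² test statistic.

Step 1 — sample mean vector:
  mean(U) = (2 + 4 + 9 + 4 + 3) / 5 = 22/5 = 4.4
  mean(V) = (5 + 5 + 4 + 3 + 7) / 5 = 24/5 = 4.8
  x̄ = (4.4, 4.8),  deviation x̄ - mu_0 = (4.4, 4.8) - (1, 8) = (3.4, -3.2).

Step 2 — sample covariance matrix, S[i,j] = (1/(n-1)) · Σ_k (x_{k,i} - mean_i) · (x_{k,j} - mean_j), divisor n-1 = 4:
  S[U,U] = ((-2.4)·(-2.4) + (-0.4)·(-0.4) + (4.6)·(4.6) + (-0.4)·(-0.4) + (-1.4)·(-1.4)) / 4 = 29.2/4 = 7.3
  S[U,V] = ((-2.4)·(0.2) + (-0.4)·(0.2) + (4.6)·(-0.8) + (-0.4)·(-1.8) + (-1.4)·(2.2)) / 4 = -6.6/4 = -1.65
  S[V,V] = ((0.2)·(0.2) + (0.2)·(0.2) + (-0.8)·(-0.8) + (-1.8)·(-1.8) + (2.2)·(2.2)) / 4 = 8.8/4 = 2.2
  S = [[7.3, -1.65],
 [-1.65, 2.2]].

Step 3 — invert S. det(S) = 7.3·2.2 - (-1.65)² = 13.3375.
  S^{-1} = (1/det) · [[d, -b], [-b, a]] = [[0.1649, 0.1237],
 [0.1237, 0.5473]].

Step 4 — quadratic form (x̄ - mu_0)^T · S^{-1} · (x̄ - mu_0):
  S^{-1} · (x̄ - mu_0) = (0.1649, -1.3308),
  (x̄ - mu_0)^T · [...] = (3.4)·(0.1649) + (-3.2)·(-1.3308) = 4.8195.

Step 5 — scale by n: T² = 5 · 4.8195 = 24.0975.

T² ≈ 24.0975


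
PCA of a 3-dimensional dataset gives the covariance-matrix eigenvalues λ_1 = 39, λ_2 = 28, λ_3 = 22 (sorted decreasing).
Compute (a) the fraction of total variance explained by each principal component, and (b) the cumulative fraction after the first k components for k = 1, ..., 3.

Step 1 — total variance = trace(Sigma) = Σ λ_i = 39 + 28 + 22 = 89.

Step 2 — fraction explained by component i = λ_i / Σ λ:
  PC1: 39/89 = 0.4382
  PC2: 28/89 = 0.3146
  PC3: 22/89 = 0.2472

Step 3 — cumulative fraction after k components = (λ_1 + ... + λ_k) / Σ λ:
  k = 1: 39/89 = 0.4382
  k = 2: (39 + 28)/89 = 67/89 = 0.7528
  k = 3: (39 + 28 + 22)/89 = 89/89 = 1

Summary (fraction, with percent):

explained: PC1 0.4382 (43.82%), PC2 0.3146 (31.46%), PC3 0.2472 (24.72%);  cumulative: 0.4382, 0.7528, 1


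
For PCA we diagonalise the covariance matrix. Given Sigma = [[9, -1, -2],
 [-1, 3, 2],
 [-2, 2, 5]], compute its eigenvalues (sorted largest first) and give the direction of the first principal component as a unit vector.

Step 1 — characteristic polynomial p(λ) = det(λI - Sigma) = λ³ - tr·λ² + c_1·λ - det, where tr = trace, c_1 = sum of the principal 2×2 minors, det = det(Sigma):
  tr = 9 + 3 + 5 = 17,
  c_1 = (9·3 - (-1)²) + (9·5 - (-2)²) + (3·5 - (2)²) = 26 + 41 + 11 = 78,
  det = 9·(3·5 - (2)²) - (-1)·((-1)·5 - (2)·(-2)) + (-2)·((-1)·(2) - 3·(-2)) = 9·(11) - (-1)·(-1) + (-2)·(4) = 90.
  So p(λ) = λ³ - 17λ² + 78λ - 90.
Step 2 — look for an integer root (rational root theorem: any rational root is an integer divisor of 90). Testing λ = 5:
  p(5) = 125 - 425 + 390 - 90 = 0  ✓
  Dividing out (λ - 5): p(λ) = (λ - 5)(λ² - 12λ + 18).
Step 3 — remaining eigenvalues from the quadratic λ² - 12λ + 18 = 0:
  Δ = 12² - 4·18 = 144 - 72 = 72,  λ = (12 ± √72)/2 = (12 ± 8.4853)/2 ≈ 10.2426 or 1.7574.
  Sorted: λ_1 = 10.2426,  λ_2 = 5,  λ_3 = 1.7574  (check: sum = 17 = tr ✓).

Step 4 — unit eigenvector for λ_1 ≈ 10.2426: v spans the null space of (Sigma - λ_1 I), whose rows are
  r_1 = (-1.2426, -1, -2),  r_2 = (-1, -7.2426, 2),  r_3 = (-2, 2, -5.2426).
  v is orthogonal to every row, so take v ∝ r_1 × r_2 = ((-1)·(2) - (-2)·(-7.2426), (-2)·(-1) - (-1.2426)·(2), (-1.2426)·(-7.2426) - (-1)·(-1)) ≈ (-16.4853, 4.4853, 8).
  Rescale (multiply by -1 so the first nonzero entry is positive): u = (16.4853, -4.4853, -8).
  ||u|| = √((16.4853)² + (-4.4853)² + (-8)²) = √(355.8823) ≈ 18.8648,  v_1 = u/||u|| ≈ (0.8739, -0.2378, -0.4241) (||v_1|| = 1).

λ_1 = 10.2426,  λ_2 = 5,  λ_3 = 1.7574;  v_1 ≈ (0.8739, -0.2378, -0.4241)


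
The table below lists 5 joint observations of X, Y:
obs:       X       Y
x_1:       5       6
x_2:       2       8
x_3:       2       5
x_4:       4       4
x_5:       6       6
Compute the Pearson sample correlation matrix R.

Step 1 — column means:
  mean(X) = (5 + 2 + 2 + 4 + 6) / 5 = 19/5 = 3.8
  mean(Y) = (6 + 8 + 5 + 4 + 6) / 5 = 29/5 = 5.8

Step 2 — sample variances and covariances s[i,j] = (1/(n-1)) · Σ_k (x_{k,i} - mean_i) · (x_{k,j} - mean_j), with n-1 = 4:
  s[X,X] = ((1.2)·(1.2) + (-1.8)·(-1.8) + (-1.8)·(-1.8) + (0.2)·(0.2) + (2.2)·(2.2)) / 4 = 12.8/4 = 3.2
  s[X,Y] = ((1.2)·(0.2) + (-1.8)·(2.2) + (-1.8)·(-0.8) + (0.2)·(-1.8) + (2.2)·(0.2)) / 4 = -2.2/4 = -0.55
  s[Y,Y] = ((0.2)·(0.2) + (2.2)·(2.2) + (-0.8)·(-0.8) + (-1.8)·(-1.8) + (0.2)·(0.2)) / 4 = 8.8/4 = 2.2
  Sample standard deviations s_i = √(s[i,i]):
  s(X) = √(3.2) = 1.7889
  s(Y) = √(2.2) = 1.4832

Step 3 — r_{ij} = s_{ij} / (s_i · s_j):
  r[X,X] = 1 (diagonal).
  r[X,Y] = -0.55 / (1.7889 · 1.4832) = -0.55 / 2.6533 = -0.2073
  r[Y,Y] = 1 (diagonal).

R is symmetric with unit diagonal. Assembling:

R = [[1, -0.2073],
 [-0.2073, 1]]
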